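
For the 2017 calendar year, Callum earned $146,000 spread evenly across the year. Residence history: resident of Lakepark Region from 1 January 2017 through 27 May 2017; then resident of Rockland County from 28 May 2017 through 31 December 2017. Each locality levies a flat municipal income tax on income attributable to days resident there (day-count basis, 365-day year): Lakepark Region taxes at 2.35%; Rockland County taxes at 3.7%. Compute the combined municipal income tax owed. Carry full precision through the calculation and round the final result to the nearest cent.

$4,608.20

Lakepark Region, 1 January – 27 May 2017: 147 days → $146,000 × 2.35% × 147/365 = $1,381.8000
Rockland County, 28 May – 31 December 2017: 218 days → $146,000 × 3.7% × 218/365 = $3,226.4000
Total = $4,608.2000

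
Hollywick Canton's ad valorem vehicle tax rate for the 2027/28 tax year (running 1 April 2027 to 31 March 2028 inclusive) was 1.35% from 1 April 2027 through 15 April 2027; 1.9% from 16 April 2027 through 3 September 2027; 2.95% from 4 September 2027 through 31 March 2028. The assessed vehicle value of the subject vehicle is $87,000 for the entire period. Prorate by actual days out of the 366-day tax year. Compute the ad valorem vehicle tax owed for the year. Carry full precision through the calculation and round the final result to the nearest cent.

1 April – 15 April 2027: 15 days at 1.35% → $87,000 × 1.35% × 15/366 = $48.1352
16 April – 3 September 2027: 141 days at 1.9% → $87,000 × 1.9% × 141/366 = $636.8115
4 September 2027 – 31 March 2028: 210 days at 2.95% → $87,000 × 2.95% × 210/366 = $1,472.5820
Total = $2,157.5287

$2,157.53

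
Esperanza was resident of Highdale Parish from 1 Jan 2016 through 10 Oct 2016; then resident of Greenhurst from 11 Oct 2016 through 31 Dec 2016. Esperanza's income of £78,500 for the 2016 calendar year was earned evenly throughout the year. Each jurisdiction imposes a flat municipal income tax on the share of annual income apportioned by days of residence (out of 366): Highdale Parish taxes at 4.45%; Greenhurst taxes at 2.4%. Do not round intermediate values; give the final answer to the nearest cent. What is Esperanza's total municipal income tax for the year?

£3,132.71

Highdale Parish, 1 Jan – 10 Oct 2016: 284 days → £78,500 × 4.45% × 284/366 = £2,710.6093
Greenhurst, 11 Oct – 31 Dec 2016: 82 days → £78,500 × 2.4% × 82/366 = £422.0984
Total = £3,132.7077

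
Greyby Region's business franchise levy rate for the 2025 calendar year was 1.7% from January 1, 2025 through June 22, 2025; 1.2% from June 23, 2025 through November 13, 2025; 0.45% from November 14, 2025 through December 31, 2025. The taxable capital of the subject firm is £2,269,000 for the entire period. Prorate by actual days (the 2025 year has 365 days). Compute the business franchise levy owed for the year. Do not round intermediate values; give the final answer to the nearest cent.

£30,367.30

January 1 – June 22, 2025: 173 days at 1.7% → £2,269,000 × 1.7% × 173/365 = £18,282.5452
June 23 – November 13, 2025: 144 days at 1.2% → £2,269,000 × 1.2% × 144/365 = £10,742.0055
November 14 – December 31, 2025: 48 days at 0.45% → £2,269,000 × 0.45% × 48/365 = £1,342.7507
Total = £30,367.3014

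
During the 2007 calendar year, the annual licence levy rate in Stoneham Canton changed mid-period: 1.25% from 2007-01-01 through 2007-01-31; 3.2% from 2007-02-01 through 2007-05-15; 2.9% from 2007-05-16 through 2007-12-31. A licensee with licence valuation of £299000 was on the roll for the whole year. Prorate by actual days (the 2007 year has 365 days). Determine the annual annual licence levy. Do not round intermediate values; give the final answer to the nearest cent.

£8507.57

2007-01-01 to 2007-01-31: 31 days at 1.25% → £299000 × 1.25% × 31/365 = £317.4315
2007-02-01 to 2007-05-15: 104 days at 3.2% → £299000 × 3.2% × 104/365 = £2726.2247
2007-05-16 to 2007-12-31: 230 days at 2.9% → £299000 × 2.9% × 230/365 = £5463.9178
Total = £8507.5740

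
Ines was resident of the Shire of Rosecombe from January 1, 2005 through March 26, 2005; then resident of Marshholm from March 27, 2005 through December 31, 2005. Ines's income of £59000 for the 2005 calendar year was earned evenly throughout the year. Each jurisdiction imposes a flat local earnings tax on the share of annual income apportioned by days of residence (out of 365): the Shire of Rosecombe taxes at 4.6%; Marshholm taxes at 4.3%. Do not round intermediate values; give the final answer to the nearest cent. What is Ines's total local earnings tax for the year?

£2578.22

The Shire of Rosecombe, January 1 – March 26, 2005: 85 days → £59000 × 4.6% × 85/365 = £632.0274
Marshholm, March 27 – December 31, 2005: 280 days → £59000 × 4.3% × 280/365 = £1946.1918
Total = £2578.2192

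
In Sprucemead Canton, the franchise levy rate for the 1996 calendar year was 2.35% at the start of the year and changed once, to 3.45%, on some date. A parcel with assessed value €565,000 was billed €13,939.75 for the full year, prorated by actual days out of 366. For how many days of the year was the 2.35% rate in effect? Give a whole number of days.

327 days

Let d = days at the first rate; then 366 − d days at the second rate.
€565,000 × [2.35%·d + 3.45%·(366−d)] / 366 = €13,939.75
Solving gives d = 327, so the new rate took effect on 23 November 1996.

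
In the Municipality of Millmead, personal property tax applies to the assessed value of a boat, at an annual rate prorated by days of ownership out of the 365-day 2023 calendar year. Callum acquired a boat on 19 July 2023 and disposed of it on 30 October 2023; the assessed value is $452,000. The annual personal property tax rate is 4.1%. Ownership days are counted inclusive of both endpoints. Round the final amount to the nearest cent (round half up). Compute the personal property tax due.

$5,280.35

Days held (19 July – 30 October 2023): 104 out of 365
Tax = $452,000 × 4.1% × 104/365 = $5,280.3507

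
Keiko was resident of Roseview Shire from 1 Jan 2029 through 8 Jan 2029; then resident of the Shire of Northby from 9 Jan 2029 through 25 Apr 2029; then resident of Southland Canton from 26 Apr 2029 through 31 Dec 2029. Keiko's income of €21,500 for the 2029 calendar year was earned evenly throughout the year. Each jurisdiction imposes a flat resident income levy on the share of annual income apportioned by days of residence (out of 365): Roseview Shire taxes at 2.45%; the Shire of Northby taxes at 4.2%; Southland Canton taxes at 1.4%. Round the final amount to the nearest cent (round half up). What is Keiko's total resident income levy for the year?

€482.42

Roseview Shire, 1 Jan – 8 Jan 2029: 8 days → €21,500 × 2.45% × 8/365 = €11.5452
The Shire of Northby, 9 Jan – 25 Apr 2029: 107 days → €21,500 × 4.2% × 107/365 = €264.7151
Southland Canton, 26 Apr – 31 Dec 2029: 250 days → €21,500 × 1.4% × 250/365 = €206.1644
Total = €482.4247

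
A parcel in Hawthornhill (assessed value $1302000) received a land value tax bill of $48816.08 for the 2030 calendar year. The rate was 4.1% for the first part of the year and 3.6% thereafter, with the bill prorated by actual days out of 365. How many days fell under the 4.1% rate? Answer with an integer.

Let d = days at the first rate; then 365 − d days at the second rate.
$1302000 × [4.1%·d + 3.6%·(365−d)] / 365 = $48816.08
Solving gives d = 109, so the new rate took effect on 20 April 2030.

109 days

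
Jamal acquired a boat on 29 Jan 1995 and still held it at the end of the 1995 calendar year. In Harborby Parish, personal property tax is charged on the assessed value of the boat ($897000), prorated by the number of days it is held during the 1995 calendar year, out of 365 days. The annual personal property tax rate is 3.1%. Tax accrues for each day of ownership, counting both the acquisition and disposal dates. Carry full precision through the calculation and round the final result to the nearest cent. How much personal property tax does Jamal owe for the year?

$25673.86

Days held (29 Jan – 31 Dec 1995): 337 out of 365
Tax = $897000 × 3.1% × 337/365 = $25673.8603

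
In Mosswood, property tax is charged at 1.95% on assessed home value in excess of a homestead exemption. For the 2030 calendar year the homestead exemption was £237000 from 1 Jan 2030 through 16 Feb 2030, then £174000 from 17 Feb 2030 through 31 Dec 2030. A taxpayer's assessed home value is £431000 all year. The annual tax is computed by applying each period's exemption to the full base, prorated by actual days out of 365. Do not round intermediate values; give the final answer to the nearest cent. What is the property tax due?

£4853.31

1 Jan – 16 Feb 2030: 47 days, exemption £237000 → (£431000 − £237000) × 1.95% × 47/365 = £487.1260
17 Feb – 31 Dec 2030: 318 days, exemption £174000 → (£431000 − £174000) × 1.95% × 318/365 = £4366.1836
Total = £4853.3096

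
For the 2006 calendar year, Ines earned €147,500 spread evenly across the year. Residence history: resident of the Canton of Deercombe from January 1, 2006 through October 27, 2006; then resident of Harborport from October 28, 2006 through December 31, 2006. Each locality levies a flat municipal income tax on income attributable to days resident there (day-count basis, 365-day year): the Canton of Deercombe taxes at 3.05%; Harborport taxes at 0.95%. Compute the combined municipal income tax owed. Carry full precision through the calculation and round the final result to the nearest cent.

€3,947.14

The Canton of Deercombe, January 1 – October 27, 2006: 300 days → €147,500 × 3.05% × 300/365 = €3,697.6027
Harborport, October 28 – December 31, 2006: 65 days → €147,500 × 0.95% × 65/365 = €249.5377
Total = €3,947.1404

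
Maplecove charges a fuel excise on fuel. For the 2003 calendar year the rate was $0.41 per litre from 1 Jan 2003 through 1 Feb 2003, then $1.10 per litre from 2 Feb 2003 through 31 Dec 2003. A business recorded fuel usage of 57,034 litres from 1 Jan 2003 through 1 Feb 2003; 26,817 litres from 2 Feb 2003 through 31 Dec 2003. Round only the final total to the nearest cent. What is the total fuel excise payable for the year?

$52,882.64

1 Jan – 1 Feb 2003: 57,034 litres at $0.41/litre → $23,383.94
2 Feb – 31 Dec 2003: 26,817 litres at $1.10/litre → $29,498.70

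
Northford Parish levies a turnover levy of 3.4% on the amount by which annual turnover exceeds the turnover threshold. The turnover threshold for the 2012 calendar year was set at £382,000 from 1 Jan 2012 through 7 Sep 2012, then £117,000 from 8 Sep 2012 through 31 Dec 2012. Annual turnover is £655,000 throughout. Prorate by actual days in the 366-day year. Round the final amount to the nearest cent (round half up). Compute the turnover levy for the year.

£12,113.01

1 Jan – 7 Sep 2012: 251 days, exemption £382,000 → (£655,000 − £382,000) × 3.4% × 251/366 = £6,365.5246
8 Sep – 31 Dec 2012: 115 days, exemption £117,000 → (£655,000 − £117,000) × 3.4% × 115/366 = £5,747.4863
Total = £12,113.0109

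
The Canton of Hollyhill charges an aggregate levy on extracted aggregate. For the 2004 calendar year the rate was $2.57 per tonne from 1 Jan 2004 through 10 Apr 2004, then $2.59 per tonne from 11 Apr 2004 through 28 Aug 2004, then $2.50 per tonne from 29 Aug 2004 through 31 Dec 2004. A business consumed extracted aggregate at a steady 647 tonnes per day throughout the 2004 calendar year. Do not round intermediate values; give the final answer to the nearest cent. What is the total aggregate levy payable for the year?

$604,731.49

1 Jan – 10 Apr 2004: 101 days × 647 tonnes/day = 65,347 tonnes at $2.57/tonne → $167,941.79
11 Apr – 28 Aug 2004: 140 days × 647 tonnes/day = 90,580 tonnes at $2.59/tonne → $234,602.20
29 Aug – 31 Dec 2004: 125 days × 647 tonnes/day = 80,875 tonnes at $2.50/tonne → $202,187.50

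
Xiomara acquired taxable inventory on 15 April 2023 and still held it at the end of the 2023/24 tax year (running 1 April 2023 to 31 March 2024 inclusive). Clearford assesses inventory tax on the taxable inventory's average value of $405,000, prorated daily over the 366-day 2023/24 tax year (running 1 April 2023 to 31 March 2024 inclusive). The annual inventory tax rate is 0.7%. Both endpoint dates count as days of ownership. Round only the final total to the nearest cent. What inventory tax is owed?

Days held (15 April 2023 – 31 March 2024): 352 out of 366
Tax = $405,000 × 0.7% × 352/366 = $2,726.5574

$2,726.56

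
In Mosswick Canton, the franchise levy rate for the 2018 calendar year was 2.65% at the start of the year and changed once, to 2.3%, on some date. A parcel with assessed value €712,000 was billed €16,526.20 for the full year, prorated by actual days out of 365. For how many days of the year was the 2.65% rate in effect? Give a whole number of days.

22 days

Let d = days at the first rate; then 365 − d days at the second rate.
€712,000 × [2.65%·d + 2.3%·(365−d)] / 365 = €16,526.20
Solving gives d = 22, so the new rate took effect on 23 Jan 2018.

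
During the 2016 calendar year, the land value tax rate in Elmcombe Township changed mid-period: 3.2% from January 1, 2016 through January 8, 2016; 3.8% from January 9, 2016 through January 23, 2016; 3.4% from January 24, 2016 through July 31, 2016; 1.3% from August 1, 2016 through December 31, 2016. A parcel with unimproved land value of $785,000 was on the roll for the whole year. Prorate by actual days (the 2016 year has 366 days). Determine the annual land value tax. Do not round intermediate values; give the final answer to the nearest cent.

$19,893.10

January 1 – January 8, 2016: 8 days at 3.2% → $785,000 × 3.2% × 8/366 = $549.0710
January 9 – January 23, 2016: 15 days at 3.8% → $785,000 × 3.8% × 15/366 = $1,222.5410
January 24 – July 31, 2016: 190 days at 3.4% → $785,000 × 3.4% × 190/366 = $13,855.4645
August 1 – December 31, 2016: 153 days at 1.3% → $785,000 × 1.3% × 153/366 = $4,266.0246
Total = $19,893.1011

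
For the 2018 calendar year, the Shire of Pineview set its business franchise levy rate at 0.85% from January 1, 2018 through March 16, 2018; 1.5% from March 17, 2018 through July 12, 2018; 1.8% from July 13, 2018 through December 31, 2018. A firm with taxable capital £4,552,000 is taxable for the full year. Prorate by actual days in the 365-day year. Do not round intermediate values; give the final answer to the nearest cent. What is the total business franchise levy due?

£68,635.43

January 1 – March 16, 2018: 75 days at 0.85% → £4,552,000 × 0.85% × 75/365 = £7,950.4110
March 17 – July 12, 2018: 118 days at 1.5% → £4,552,000 × 1.5% × 118/365 = £22,074.0822
July 13 – December 31, 2018: 172 days at 1.8% → £4,552,000 × 1.8% × 172/365 = £38,610.9370
Total = £68,635.4301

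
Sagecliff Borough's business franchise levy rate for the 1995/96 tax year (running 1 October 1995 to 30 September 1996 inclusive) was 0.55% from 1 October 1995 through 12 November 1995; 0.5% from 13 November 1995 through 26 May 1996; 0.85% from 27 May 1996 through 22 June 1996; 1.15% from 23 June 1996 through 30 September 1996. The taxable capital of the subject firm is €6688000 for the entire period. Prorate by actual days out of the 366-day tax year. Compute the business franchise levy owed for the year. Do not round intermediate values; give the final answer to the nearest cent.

1 October – 12 November 1995: 43 days at 0.55% → €6688000 × 0.55% × 43/366 = €4321.6175
13 November 1995 – 26 May 1996: 196 days at 0.5% → €6688000 × 0.5% × 196/366 = €17907.7596
27 May – 22 June 1996: 27 days at 0.85% → €6688000 × 0.85% × 27/366 = €4193.7049
23 June – 30 September 1996: 100 days at 1.15% → €6688000 × 1.15% × 100/366 = €21014.2077
Total = €47437.2896

€47437.29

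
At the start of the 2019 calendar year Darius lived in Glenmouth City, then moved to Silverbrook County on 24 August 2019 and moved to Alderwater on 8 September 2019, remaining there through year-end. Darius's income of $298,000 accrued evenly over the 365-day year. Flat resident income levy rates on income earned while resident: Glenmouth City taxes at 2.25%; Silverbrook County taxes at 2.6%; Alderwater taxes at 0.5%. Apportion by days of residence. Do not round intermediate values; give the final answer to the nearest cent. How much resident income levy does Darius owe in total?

$5,104.78

Glenmouth City, 1 January – 23 August 2019: 235 days → $298,000 × 2.25% × 235/365 = $4,316.9178
Silverbrook County, 24 August – 7 September 2019: 15 days → $298,000 × 2.6% × 15/365 = $318.4110
Alderwater, 8 September – 31 December 2019: 115 days → $298,000 × 0.5% × 115/365 = $469.4521
Total = $5,104.7808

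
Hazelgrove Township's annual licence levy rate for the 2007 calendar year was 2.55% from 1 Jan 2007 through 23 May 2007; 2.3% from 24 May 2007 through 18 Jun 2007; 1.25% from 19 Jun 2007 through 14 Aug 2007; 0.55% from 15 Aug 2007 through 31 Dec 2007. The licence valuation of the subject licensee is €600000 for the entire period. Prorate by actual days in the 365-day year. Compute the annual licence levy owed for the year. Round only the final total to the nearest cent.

1 Jan – 23 May 2007: 143 days at 2.55% → €600000 × 2.55% × 143/365 = €5994.2466
24 May – 18 Jun 2007: 26 days at 2.3% → €600000 × 2.3% × 26/365 = €983.0137
19 Jun – 14 Aug 2007: 57 days at 1.25% → €600000 × 1.25% × 57/365 = €1171.2329
15 Aug – 31 Dec 2007: 139 days at 0.55% → €600000 × 0.55% × 139/365 = €1256.7123
Total = €9405.2055

€9405.21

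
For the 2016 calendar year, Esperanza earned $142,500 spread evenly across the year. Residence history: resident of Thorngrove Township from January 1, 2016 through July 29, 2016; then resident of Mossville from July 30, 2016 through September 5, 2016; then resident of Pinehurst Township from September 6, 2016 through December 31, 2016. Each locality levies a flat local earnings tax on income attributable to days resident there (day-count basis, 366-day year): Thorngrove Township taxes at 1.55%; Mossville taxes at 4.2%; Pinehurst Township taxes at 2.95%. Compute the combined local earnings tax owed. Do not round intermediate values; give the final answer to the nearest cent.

Thorngrove Township, January 1 – July 29, 2016: 211 days → $142,500 × 1.55% × 211/366 = $1,273.3504
Mossville, July 30 – September 5, 2016: 38 days → $142,500 × 4.2% × 38/366 = $621.3934
Pinehurst Township, September 6 – December 31, 2016: 117 days → $142,500 × 2.95% × 117/366 = $1,343.8217
Total = $3,238.5656

$3,238.57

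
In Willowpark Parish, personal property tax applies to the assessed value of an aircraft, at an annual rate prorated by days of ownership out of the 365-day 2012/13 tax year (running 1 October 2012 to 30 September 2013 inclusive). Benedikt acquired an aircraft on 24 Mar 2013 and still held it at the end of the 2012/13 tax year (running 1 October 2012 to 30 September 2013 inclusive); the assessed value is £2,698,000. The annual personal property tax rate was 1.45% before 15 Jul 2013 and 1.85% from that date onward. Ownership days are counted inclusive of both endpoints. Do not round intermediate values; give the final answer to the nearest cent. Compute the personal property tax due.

24 Mar – 14 Jul 2013: 113 days at 1.45% → £2,698,000 × 1.45% × 113/365 = £12,111.4329
15 Jul – 30 Sep 2013: 78 days at 1.85% → £2,698,000 × 1.85% × 78/365 = £10,666.3397
Total = £22,777.7726

£22,777.77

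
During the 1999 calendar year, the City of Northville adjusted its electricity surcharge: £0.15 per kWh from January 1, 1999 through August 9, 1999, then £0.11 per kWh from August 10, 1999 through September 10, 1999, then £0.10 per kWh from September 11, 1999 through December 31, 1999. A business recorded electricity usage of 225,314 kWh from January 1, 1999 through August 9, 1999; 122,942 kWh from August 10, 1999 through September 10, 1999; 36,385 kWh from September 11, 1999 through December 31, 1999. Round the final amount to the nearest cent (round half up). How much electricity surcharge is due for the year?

January 1 – August 9, 1999: 225,314 kWh at £0.15/kWh → £33,797.10
August 10 – September 10, 1999: 122,942 kWh at £0.11/kWh → £13,523.62
September 11 – December 31, 1999: 36,385 kWh at £0.10/kWh → £3,638.50

£50,959.22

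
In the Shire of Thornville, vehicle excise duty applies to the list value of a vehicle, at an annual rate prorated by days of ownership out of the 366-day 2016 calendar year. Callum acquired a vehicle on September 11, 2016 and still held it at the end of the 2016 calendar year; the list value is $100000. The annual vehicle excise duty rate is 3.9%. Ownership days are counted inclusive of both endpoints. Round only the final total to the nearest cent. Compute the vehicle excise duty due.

$1193.44

Days held (September 11 – December 31, 2016): 112 out of 366
Tax = $100000 × 3.9% × 112/366 = $1193.4426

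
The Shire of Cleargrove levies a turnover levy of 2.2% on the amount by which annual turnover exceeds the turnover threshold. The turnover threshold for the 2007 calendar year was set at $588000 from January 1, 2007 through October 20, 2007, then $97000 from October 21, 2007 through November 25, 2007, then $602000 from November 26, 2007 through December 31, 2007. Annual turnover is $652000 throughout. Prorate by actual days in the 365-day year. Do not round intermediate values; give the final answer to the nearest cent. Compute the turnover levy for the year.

January 1 – October 20, 2007: 293 days, exemption $588000 → ($652000 − $588000) × 2.2% × 293/365 = $1130.2575
October 21 – November 25, 2007: 36 days, exemption $97000 → ($652000 − $97000) × 2.2% × 36/365 = $1204.2740
November 26 – December 31, 2007: 36 days, exemption $602000 → ($652000 − $602000) × 2.2% × 36/365 = $108.4932
Total = $2443.0247

$2443.02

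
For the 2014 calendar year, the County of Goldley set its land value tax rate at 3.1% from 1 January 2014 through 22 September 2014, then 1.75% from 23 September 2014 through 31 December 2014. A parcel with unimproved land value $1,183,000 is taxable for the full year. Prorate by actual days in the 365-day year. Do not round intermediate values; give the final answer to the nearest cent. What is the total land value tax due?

$32,297.52

1 January – 22 September 2014: 265 days at 3.1% → $1,183,000 × 3.1% × 265/365 = $26,625.6027
23 September – 31 December 2014: 100 days at 1.75% → $1,183,000 × 1.75% × 100/365 = $5,671.9178
Total = $32,297.5205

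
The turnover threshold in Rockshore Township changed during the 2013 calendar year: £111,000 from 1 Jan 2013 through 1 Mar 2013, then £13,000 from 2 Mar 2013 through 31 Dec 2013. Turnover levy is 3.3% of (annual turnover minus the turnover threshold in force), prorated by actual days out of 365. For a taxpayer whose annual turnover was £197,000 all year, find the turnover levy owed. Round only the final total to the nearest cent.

1 Jan – 1 Mar 2013: 60 days, exemption £111,000 → (£197,000 − £111,000) × 3.3% × 60/365 = £466.5205
2 Mar – 31 Dec 2013: 305 days, exemption £13,000 → (£197,000 − £13,000) × 3.3% × 305/365 = £5,073.8630
Total = £5,540.3836

£5,540.38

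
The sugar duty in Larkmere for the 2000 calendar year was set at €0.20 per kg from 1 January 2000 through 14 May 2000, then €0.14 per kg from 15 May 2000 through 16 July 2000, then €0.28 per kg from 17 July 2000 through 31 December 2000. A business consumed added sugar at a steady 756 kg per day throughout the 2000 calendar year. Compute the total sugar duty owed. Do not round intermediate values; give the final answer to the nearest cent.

1 January – 14 May 2000: 135 days × 756 kg/day = 102,060 kg at €0.20/kg → €20412.00
15 May – 16 July 2000: 63 days × 756 kg/day = 47,628 kg at €0.14/kg → €6667.92
17 July – 31 December 2000: 168 days × 756 kg/day = 127,008 kg at €0.28/kg → €35562.24

€62642.16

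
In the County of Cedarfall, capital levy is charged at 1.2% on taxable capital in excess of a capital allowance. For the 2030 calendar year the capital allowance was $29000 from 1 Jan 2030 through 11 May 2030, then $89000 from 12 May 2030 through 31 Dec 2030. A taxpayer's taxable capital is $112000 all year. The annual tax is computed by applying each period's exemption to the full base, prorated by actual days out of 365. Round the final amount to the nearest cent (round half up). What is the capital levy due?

1 Jan – 11 May 2030: 131 days, exemption $29000 → ($112000 − $29000) × 1.2% × 131/365 = $357.4685
12 May – 31 Dec 2030: 234 days, exemption $89000 → ($112000 − $89000) × 1.2% × 234/365 = $176.9425
Total = $534.4110

$534.41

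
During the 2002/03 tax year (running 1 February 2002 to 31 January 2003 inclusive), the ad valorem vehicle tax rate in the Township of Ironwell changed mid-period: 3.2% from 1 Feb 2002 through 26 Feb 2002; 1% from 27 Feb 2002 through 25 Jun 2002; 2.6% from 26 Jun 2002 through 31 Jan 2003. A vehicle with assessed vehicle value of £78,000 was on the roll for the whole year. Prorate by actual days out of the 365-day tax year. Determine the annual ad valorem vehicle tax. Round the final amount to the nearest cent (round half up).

£1,654.45

1 Feb – 26 Feb 2002: 26 days at 3.2% → £78,000 × 3.2% × 26/365 = £177.7973
27 Feb – 25 Jun 2002: 119 days at 1% → £78,000 × 1% × 119/365 = £254.3014
26 Jun 2002 – 31 Jan 2003: 220 days at 2.6% → £78,000 × 2.6% × 220/365 = £1,222.3562
Total = £1,654.4548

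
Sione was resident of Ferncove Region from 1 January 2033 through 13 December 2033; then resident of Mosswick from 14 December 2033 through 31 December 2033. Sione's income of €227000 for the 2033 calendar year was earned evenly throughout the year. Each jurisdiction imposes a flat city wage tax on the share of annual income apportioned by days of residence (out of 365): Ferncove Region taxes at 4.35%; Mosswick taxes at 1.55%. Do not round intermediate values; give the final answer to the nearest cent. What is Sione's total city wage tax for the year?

€9561.05

Ferncove Region, 1 January – 13 December 2033: 347 days → €227000 × 4.35% × 347/365 = €9387.5384
Mosswick, 14 December – 31 December 2033: 18 days → €227000 × 1.55% × 18/365 = €173.5151
Total = €9561.0534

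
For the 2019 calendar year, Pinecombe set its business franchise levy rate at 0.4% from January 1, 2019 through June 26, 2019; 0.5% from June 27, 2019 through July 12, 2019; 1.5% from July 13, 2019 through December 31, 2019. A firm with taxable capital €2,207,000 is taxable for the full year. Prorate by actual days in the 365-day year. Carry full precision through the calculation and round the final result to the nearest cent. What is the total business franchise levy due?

€20,364.87

January 1 – June 26, 2019: 177 days at 0.4% → €2,207,000 × 0.4% × 177/365 = €4,280.9753
June 27 – July 12, 2019: 16 days at 0.5% → €2,207,000 × 0.5% × 16/365 = €483.7260
July 13 – December 31, 2019: 172 days at 1.5% → €2,207,000 × 1.5% × 172/365 = €15,600.1644
Total = €20,364.8658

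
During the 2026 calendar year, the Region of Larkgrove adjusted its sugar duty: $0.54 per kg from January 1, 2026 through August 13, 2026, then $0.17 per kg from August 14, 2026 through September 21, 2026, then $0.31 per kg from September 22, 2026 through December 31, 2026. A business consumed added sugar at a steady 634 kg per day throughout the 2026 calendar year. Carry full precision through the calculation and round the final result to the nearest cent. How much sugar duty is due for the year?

$101,084.96

January 1 – August 13, 2026: 225 days × 634 kg/day = 142,650 kg at $0.54/kg → $77,031.00
August 14 – September 21, 2026: 39 days × 634 kg/day = 24,726 kg at $0.17/kg → $4,203.42
September 22 – December 31, 2026: 101 days × 634 kg/day = 64,034 kg at $0.31/kg → $19,850.54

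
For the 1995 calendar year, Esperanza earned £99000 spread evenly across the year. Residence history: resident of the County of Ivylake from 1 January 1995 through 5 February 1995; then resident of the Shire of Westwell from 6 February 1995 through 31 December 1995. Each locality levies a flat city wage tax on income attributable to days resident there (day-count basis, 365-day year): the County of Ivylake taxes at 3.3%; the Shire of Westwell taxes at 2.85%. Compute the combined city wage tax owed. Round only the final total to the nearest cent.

£2865.44

The County of Ivylake, 1 January – 5 February 1995: 36 days → £99000 × 3.3% × 36/365 = £322.2247
The Shire of Westwell, 6 February – 31 December 1995: 329 days → £99000 × 2.85% × 329/365 = £2543.2151
Total = £2865.4397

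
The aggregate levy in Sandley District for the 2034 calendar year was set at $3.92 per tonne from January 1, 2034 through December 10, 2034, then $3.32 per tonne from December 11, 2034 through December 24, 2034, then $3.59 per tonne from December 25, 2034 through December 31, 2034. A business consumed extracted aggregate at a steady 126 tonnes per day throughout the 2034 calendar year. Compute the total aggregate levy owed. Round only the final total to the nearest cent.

$178931.34

January 1 – December 10, 2034: 344 days × 126 tonnes/day = 43,344 tonnes at $3.92/tonne → $169908.48
December 11 – December 24, 2034: 14 days × 126 tonnes/day = 1,764 tonnes at $3.32/tonne → $5856.48
December 25 – December 31, 2034: 7 days × 126 tonnes/day = 882 tonnes at $3.59/tonne → $3166.38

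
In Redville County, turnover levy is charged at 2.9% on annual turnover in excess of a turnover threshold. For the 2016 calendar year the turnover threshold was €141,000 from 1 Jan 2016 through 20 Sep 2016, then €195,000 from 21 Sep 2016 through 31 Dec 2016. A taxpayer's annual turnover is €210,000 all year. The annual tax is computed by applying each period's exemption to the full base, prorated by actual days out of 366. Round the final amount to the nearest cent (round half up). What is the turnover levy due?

1 Jan – 20 Sep 2016: 264 days, exemption €141,000 → (€210,000 − €141,000) × 2.9% × 264/366 = €1,443.3443
21 Sep – 31 Dec 2016: 102 days, exemption €195,000 → (€210,000 − €195,000) × 2.9% × 102/366 = €121.2295
Total = €1,564.5738

€1,564.57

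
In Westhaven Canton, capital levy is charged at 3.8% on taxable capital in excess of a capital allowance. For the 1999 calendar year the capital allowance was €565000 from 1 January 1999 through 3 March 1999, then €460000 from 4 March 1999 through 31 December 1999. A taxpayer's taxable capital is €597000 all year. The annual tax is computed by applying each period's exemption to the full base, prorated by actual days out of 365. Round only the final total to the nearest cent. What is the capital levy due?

1 January – 3 March 1999: 62 days, exemption €565000 → (€597000 − €565000) × 3.8% × 62/365 = €206.5534
4 March – 31 December 1999: 303 days, exemption €460000 → (€597000 − €460000) × 3.8% × 303/365 = €4321.6932
Total = €4528.2466

€4528.25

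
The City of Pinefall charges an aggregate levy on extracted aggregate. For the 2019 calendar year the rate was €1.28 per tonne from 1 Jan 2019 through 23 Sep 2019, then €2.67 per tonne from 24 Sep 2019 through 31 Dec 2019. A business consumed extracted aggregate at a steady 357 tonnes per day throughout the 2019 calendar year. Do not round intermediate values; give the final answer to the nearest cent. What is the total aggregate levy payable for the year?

1 Jan – 23 Sep 2019: 266 days × 357 tonnes/day = 94,962 tonnes at €1.28/tonne → €121,551.36
24 Sep – 31 Dec 2019: 99 days × 357 tonnes/day = 35,343 tonnes at €2.67/tonne → €94,365.81

€215,917.17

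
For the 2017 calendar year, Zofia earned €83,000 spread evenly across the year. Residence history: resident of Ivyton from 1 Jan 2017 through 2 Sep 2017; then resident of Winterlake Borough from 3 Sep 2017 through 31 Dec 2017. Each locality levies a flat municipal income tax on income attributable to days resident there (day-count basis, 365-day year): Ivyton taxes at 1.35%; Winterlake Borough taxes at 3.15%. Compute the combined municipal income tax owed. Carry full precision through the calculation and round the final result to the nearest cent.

€1,611.68

Ivyton, 1 Jan – 2 Sep 2017: 245 days → €83,000 × 1.35% × 245/365 = €752.1164
Winterlake Borough, 3 Sep – 31 Dec 2017: 120 days → €83,000 × 3.15% × 120/365 = €859.5616
Total = €1,611.6781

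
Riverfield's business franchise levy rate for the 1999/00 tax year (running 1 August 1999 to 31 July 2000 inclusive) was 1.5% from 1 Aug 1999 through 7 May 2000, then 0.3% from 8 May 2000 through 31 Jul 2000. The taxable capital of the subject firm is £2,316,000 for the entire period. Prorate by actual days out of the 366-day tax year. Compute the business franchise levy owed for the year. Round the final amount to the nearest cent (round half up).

£28,285.57

1 Aug 1999 – 7 May 2000: 281 days at 1.5% → £2,316,000 × 1.5% × 281/366 = £26,671.9672
8 May – 31 Jul 2000: 85 days at 0.3% → £2,316,000 × 0.3% × 85/366 = £1,613.6066
Total = £28,285.5738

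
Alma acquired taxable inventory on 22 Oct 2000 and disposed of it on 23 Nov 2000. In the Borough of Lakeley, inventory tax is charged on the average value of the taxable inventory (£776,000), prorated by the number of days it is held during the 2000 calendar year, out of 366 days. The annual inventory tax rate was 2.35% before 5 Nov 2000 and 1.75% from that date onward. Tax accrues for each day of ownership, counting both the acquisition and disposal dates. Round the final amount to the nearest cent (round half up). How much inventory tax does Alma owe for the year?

22 Oct – 4 Nov 2000: 14 days at 2.35% → £776,000 × 2.35% × 14/366 = £697.5519
5 Nov – 23 Nov 2000: 19 days at 1.75% → £776,000 × 1.75% × 19/366 = £704.9727
Total = £1,402.5246

£1,402.52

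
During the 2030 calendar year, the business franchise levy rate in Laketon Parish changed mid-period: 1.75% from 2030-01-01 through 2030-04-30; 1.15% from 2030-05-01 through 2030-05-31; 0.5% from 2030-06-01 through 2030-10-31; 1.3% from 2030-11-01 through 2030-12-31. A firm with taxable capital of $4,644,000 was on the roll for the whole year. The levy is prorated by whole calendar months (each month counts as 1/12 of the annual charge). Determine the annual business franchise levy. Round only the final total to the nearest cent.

2030-01-01 to 2030-04-30: 4 months at 1.75% → $4,644,000 × 1.75% × 4/12 = $27,090.0000
2030-05-01 to 2030-05-31: 1 month at 1.15% → $4,644,000 × 1.15% × 1/12 = $4,450.5000
2030-06-01 to 2030-10-31: 5 months at 0.5% → $4,644,000 × 0.5% × 5/12 = $9,675.0000
2030-11-01 to 2030-12-31: 2 months at 1.3% → $4,644,000 × 1.3% × 2/12 = $10,062.0000
Total = $51,277.5000

$51,277.50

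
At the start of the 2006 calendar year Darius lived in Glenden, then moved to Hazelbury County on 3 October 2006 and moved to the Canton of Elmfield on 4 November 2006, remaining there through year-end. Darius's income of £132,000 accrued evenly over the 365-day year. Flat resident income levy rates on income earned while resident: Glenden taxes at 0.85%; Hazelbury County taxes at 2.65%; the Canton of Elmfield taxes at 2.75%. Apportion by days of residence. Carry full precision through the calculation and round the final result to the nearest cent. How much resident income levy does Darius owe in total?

£1,728.84

Glenden, 1 January – 2 October 2006: 275 days → £132,000 × 0.85% × 275/365 = £845.3425
Hazelbury County, 3 October – 3 November 2006: 32 days → £132,000 × 2.65% × 32/365 = £306.6740
The Canton of Elmfield, 4 November – 31 December 2006: 58 days → £132,000 × 2.75% × 58/365 = £576.8219
Total = £1,728.8384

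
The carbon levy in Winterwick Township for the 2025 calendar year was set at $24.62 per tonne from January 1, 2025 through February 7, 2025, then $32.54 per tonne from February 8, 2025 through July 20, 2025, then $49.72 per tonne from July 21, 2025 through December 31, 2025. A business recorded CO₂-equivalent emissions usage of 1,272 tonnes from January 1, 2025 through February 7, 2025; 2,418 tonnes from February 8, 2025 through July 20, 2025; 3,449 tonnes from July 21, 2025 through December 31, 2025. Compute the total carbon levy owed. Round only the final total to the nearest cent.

January 1 – February 7, 2025: 1,272 tonnes at $24.62/tonne → $31,316.64
February 8 – July 20, 2025: 2,418 tonnes at $32.54/tonne → $78,681.72
July 21 – December 31, 2025: 3,449 tonnes at $49.72/tonne → $171,484.28

$281,482.64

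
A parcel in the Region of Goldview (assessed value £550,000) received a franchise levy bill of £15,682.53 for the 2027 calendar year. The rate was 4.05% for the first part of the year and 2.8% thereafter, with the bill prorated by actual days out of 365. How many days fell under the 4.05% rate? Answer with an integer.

15 days

Let d = days at the first rate; then 365 − d days at the second rate.
£550,000 × [4.05%·d + 2.8%·(365−d)] / 365 = £15,682.53
Solving gives d = 15, so the new rate took effect on 16 Jan 2027.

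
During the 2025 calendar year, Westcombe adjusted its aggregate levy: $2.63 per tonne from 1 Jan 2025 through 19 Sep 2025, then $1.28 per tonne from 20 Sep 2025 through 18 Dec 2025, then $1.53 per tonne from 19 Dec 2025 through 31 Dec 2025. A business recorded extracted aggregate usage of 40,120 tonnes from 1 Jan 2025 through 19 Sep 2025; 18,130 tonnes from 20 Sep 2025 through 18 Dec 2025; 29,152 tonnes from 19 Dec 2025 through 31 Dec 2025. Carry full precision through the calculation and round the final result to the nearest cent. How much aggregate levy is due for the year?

1 Jan – 19 Sep 2025: 40,120 tonnes at $2.63/tonne → $105,515.60
20 Sep – 18 Dec 2025: 18,130 tonnes at $1.28/tonne → $23,206.40
19 Dec – 31 Dec 2025: 29,152 tonnes at $1.53/tonne → $44,602.56

$173,324.56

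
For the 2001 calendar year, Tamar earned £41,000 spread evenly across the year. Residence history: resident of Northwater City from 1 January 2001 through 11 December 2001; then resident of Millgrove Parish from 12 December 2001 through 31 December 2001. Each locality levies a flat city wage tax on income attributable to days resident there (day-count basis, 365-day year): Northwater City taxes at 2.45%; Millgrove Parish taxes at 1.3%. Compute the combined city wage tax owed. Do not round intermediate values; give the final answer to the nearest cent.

Northwater City, 1 January – 11 December 2001: 345 days → £41,000 × 2.45% × 345/365 = £949.4589
Millgrove Parish, 12 December – 31 December 2001: 20 days → £41,000 × 1.3% × 20/365 = £29.2055
Total = £978.6644

£978.66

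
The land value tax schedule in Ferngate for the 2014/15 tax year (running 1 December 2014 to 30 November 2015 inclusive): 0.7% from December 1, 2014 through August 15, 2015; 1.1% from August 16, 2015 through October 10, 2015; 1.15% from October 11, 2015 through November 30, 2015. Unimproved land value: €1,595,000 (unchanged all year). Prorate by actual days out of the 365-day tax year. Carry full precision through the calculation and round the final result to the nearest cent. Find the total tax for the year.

€13,146.73

December 1, 2014 – August 15, 2015: 258 days at 0.7% → €1,595,000 × 0.7% × 258/365 = €7,891.9726
August 16 – October 10, 2015: 56 days at 1.1% → €1,595,000 × 1.1% × 56/365 = €2,691.8356
October 11 – November 30, 2015: 51 days at 1.15% → €1,595,000 × 1.15% × 51/365 = €2,562.9247
Total = €13,146.7329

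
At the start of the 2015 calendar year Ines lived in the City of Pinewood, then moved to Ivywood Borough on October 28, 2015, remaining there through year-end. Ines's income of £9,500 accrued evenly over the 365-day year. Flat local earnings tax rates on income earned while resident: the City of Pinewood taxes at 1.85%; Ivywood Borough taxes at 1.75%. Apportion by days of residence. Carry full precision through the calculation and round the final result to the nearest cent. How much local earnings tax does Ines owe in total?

£174.06

The City of Pinewood, January 1 – October 27, 2015: 300 days → £9,500 × 1.85% × 300/365 = £144.4521
Ivywood Borough, October 28 – December 31, 2015: 65 days → £9,500 × 1.75% × 65/365 = £29.6062
Total = £174.0582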